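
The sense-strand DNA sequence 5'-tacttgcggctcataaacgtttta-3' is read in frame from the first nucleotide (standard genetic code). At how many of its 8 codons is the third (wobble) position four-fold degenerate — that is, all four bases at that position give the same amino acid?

3

Codon 1 TAC (Tyr): third position 2-fold.
Codon 2 TTG (Leu): third position 2-fold.
Codon 3 CGG (Arg): third position 4-fold.
Codon 4 CTC (Leu): third position 4-fold.
Codon 5 ATA (Ile): third position 3-fold.
Codon 6 AAC (Asn): third position 2-fold.
Codon 7 GTT (Val): third position 4-fold.
Codon 8 TTA (Leu): third position 2-fold.
Four-fold degenerate third positions: 3.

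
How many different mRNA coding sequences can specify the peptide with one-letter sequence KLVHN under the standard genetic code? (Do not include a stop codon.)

Lys: 2 codons.
Leu: 6 codons.
Val: 4 codons.
His: 2 codons.
Asn: 2 codons.
2 × 6 × 4 × 2 × 2 = 192.

192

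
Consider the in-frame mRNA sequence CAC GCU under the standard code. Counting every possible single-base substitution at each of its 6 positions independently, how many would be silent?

Codon 1 (CAC, His): 1 synonymous substitution.
Codon 2 (GCU, Ala): 3 synonymous substitutions.
Total: 1 + 3 = 4.

4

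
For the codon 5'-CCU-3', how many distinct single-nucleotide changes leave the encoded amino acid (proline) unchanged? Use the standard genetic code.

3

Position 1: none → 0 synonymous.
Position 2: none → 0 synonymous.
Position 3: CCC, CCA, CCG → 3 synonymous.
Total: 0 + 0 + 3 = 3.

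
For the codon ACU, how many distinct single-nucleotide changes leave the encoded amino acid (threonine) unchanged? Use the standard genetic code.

3

Position 1: none → 0 synonymous.
Position 2: none → 0 synonymous.
Position 3: ACC, ACA, ACG → 3 synonymous.
Total: 0 + 0 + 3 = 3.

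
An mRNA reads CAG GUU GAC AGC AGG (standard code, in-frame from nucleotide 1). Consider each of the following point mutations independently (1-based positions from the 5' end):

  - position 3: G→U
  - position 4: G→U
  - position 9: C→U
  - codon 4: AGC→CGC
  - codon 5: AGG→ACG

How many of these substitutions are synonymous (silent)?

1

Codon 1: CAG (Gln) → CAU (His) — missense.
Codon 2: GUU (Val) → UUU (Phe) — missense.
Codon 3: GAC (Asp) → GAU (Asp) — synonymous.
Codon 4: AGC (Ser) → CGC (Arg) — missense.
Codon 5: AGG (Arg) → ACG (Thr) — missense.
Synonymous: 1 of 5.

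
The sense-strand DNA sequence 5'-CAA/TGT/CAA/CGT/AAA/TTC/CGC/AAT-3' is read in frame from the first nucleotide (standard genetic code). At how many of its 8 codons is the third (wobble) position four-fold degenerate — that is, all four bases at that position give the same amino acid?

Codon 1 CAA (Gln): third position 2-fold.
Codon 2 TGT (Cys): third position 2-fold.
Codon 3 CAA (Gln): third position 2-fold.
Codon 4 CGT (Arg): third position 4-fold.
Codon 5 AAA (Lys): third position 2-fold.
Codon 6 TTC (Phe): third position 2-fold.
Codon 7 CGC (Arg): third position 4-fold.
Codon 8 AAT (Asn): third position 2-fold.
Four-fold degenerate third positions: 2.

2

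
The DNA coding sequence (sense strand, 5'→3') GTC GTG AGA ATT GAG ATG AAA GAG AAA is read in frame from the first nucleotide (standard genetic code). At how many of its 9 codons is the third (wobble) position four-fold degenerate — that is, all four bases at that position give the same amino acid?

Codon 1 GTC (Val): third position 4-fold.
Codon 2 GTG (Val): third position 4-fold.
Codon 3 AGA (Arg): third position 2-fold.
Codon 4 ATT (Ile): third position 3-fold.
Codon 5 GAG (Glu): third position 2-fold.
Codon 6 ATG (Met): third position 1-fold.
Codon 7 AAA (Lys): third position 2-fold.
Codon 8 GAG (Glu): third position 2-fold.
Codon 9 AAA (Lys): third position 2-fold.
Four-fold degenerate third positions: 2.

2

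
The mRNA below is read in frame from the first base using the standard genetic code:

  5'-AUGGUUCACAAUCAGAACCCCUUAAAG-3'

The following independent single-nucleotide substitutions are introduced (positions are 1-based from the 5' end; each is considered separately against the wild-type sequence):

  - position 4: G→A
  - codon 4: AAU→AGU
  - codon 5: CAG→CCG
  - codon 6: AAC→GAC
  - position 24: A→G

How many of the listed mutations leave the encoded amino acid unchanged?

Codon 2: GUU (Val) → AUU (Ile) — missense.
Codon 4: AAU (Asn) → AGU (Ser) — missense.
Codon 5: CAG (Gln) → CCG (Pro) — missense.
Codon 6: AAC (Asn) → GAC (Asp) — missense.
Codon 8: UUA (Leu) → UUG (Leu) — synonymous.
Synonymous: 1 of 5.

1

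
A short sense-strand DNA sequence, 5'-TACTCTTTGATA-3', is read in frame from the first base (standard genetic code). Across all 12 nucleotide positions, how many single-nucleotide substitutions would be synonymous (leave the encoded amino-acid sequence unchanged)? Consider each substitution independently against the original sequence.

Codon 1 (TAC, Tyr): 1 synonymous substitution.
Codon 2 (TCT, Ser): 3 synonymous substitutions.
Codon 3 (TTG, Leu): 2 synonymous substitutions.
Codon 4 (ATA, Ile): 2 synonymous substitutions.
Total: 1 + 3 + 2 + 2 = 8.

8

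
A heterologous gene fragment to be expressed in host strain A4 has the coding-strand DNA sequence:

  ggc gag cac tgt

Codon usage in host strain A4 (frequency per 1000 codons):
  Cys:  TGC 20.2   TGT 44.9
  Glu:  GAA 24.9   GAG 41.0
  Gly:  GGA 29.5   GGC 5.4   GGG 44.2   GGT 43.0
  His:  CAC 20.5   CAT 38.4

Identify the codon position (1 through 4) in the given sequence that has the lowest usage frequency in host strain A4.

1

Codon 1 GGC (Gly): 5.4 per 1000.
Codon 2 GAG (Glu): 41.0 per 1000.
Codon 3 CAC (His): 20.5 per 1000.
Codon 4 TGT (Cys): 44.9 per 1000.
Lowest frequency is 5.4 at codon 1.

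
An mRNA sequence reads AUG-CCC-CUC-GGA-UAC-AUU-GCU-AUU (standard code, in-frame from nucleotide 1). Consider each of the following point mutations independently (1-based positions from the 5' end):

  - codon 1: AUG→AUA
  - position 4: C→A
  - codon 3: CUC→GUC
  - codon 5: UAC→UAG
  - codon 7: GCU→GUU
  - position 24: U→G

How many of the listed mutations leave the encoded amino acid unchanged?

0

Codon 1: AUG (Met) → AUA (Ile) — missense.
Codon 2: CCC (Pro) → ACC (Thr) — missense.
Codon 3: CUC (Leu) → GUC (Val) — missense.
Codon 5: UAC (Tyr) → UAG (Stop) — nonsense.
Codon 7: GCU (Ala) → GUU (Val) — missense.
Codon 8: AUU (Ile) → AUG (Met) — missense.
Synonymous: 0 of 6.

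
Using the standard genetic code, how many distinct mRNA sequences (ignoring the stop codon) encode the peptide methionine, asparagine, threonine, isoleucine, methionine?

Met: 1 codon.
Asn: 2 codons.
Thr: 4 codons.
Ile: 3 codons.
Met: 1 codon.
1 × 2 × 4 × 3 × 1 = 24.

24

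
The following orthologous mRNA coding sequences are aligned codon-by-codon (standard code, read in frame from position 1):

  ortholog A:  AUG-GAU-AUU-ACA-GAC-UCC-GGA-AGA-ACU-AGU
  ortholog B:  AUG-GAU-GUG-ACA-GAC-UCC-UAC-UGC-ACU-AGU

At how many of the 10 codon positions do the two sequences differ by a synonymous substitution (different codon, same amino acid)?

0

Codon 1: AUG Met / AUG Met — identical.
Codon 2: GAU Asp / GAU Asp — identical.
Codon 3: AUU Ile / GUG Val — nonsynonymous.
Codon 4: ACA Thr / ACA Thr — identical.
Codon 5: GAC Asp / GAC Asp — identical.
Codon 6: UCC Ser / UCC Ser — identical.
Codon 7: GGA Gly / UAC Tyr — nonsynonymous.
Codon 8: AGA Arg / UGC Cys — nonsynonymous.
Codon 9: ACU Thr / ACU Thr — identical.
Codon 10: AGU Ser / AGU Ser — identical.
Synonymous differences: 0.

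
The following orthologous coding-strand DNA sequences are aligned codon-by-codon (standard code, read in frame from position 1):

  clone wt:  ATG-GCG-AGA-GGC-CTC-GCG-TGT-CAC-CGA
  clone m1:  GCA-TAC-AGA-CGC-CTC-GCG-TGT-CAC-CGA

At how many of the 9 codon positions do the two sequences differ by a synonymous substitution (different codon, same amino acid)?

Codon 1: ATG Met / GCA Ala — nonsynonymous.
Codon 2: GCG Ala / TAC Tyr — nonsynonymous.
Codon 3: AGA Arg / AGA Arg — identical.
Codon 4: GGC Gly / CGC Arg — nonsynonymous.
Codon 5: CTC Leu / CTC Leu — identical.
Codon 6: GCG Ala / GCG Ala — identical.
Codon 7: TGT Cys / TGT Cys — identical.
Codon 8: CAC His / CAC His — identical.
Codon 9: CGA Arg / CGA Arg — identical.
Synonymous differences: 0.

0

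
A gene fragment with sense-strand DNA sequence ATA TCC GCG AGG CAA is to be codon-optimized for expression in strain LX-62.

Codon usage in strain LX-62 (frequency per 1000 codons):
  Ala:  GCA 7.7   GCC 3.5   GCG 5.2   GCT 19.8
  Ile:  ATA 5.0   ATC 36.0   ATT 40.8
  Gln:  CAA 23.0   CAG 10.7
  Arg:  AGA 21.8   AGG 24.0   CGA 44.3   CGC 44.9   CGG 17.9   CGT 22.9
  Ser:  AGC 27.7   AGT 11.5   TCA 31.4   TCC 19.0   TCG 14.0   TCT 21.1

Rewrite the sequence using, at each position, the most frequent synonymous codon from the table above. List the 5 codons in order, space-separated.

ATT TCA GCT CGC CAA

Codon 1 (Ile): best is ATT at 40.8.
Codon 2 (Ser): best is TCA at 31.4.
Codon 3 (Ala): best is GCT at 19.8.
Codon 4 (Arg): best is CGC at 44.9.
Codon 5 (Gln): best is CAA at 23.0.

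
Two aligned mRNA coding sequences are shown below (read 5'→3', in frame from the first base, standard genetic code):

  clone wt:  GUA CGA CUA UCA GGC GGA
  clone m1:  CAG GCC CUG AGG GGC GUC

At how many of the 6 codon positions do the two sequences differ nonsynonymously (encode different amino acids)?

4

Codon 1: GUA Val / CAG Gln — nonsynonymous.
Codon 2: CGA Arg / GCC Ala — nonsynonymous.
Codon 3: CUA Leu / CUG Leu — synonymous.
Codon 4: UCA Ser / AGG Arg — nonsynonymous.
Codon 5: GGC Gly / GGC Gly — identical.
Codon 6: GGA Gly / GUC Val — nonsynonymous.
Nonsynonymous differences: 4.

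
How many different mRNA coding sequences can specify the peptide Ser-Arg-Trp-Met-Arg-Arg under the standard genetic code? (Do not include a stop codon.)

1296

Ser: 6 codons.
Arg: 6 codons.
Trp: 1 codon.
Met: 1 codon.
Arg: 6 codons.
Arg: 6 codons.
6 × 6 × 1 × 1 × 6 × 6 = 1296.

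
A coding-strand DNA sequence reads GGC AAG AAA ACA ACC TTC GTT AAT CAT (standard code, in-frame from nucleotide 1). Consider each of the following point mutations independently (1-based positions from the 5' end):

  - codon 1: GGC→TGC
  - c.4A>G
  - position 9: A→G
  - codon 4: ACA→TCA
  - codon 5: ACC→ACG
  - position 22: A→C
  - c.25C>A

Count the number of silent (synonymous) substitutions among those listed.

2

Codon 1: GGC (Gly) → TGC (Cys) — missense.
Codon 2: AAG (Lys) → GAG (Glu) — missense.
Codon 3: AAA (Lys) → AAG (Lys) — synonymous.
Codon 4: ACA (Thr) → TCA (Ser) — missense.
Codon 5: ACC (Thr) → ACG (Thr) — synonymous.
Codon 8: AAT (Asn) → CAT (His) — missense.
Codon 9: CAT (His) → AAT (Asn) — missense.
Synonymous: 2 of 7.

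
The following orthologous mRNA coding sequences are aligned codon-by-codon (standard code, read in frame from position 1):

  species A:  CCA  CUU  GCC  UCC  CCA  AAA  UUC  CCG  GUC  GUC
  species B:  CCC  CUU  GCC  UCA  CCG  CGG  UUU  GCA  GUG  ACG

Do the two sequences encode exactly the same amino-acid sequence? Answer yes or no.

Codon 1: CCA Pro / CCC Pro — synonymous.
Codon 2: CUU Leu / CUU Leu — identical.
Codon 3: GCC Ala / GCC Ala — identical.
Codon 4: UCC Ser / UCA Ser — synonymous.
Codon 5: CCA Pro / CCG Pro — synonymous.
Codon 6: AAA Lys / CGG Arg — nonsynonymous.
Codon 7: UUC Phe / UUU Phe — synonymous.
Codon 8: CCG Pro / GCA Ala — nonsynonymous.
Codon 9: GUC Val / GUG Val — synonymous.
Codon 10: GUC Val / ACG Thr — nonsynonymous.
Nonsynonymous differences: 3 → different protein.

no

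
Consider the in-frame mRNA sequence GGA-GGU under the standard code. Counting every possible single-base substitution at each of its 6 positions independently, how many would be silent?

Codon 1 (GGA, Gly): 3 synonymous substitutions.
Codon 2 (GGU, Gly): 3 synonymous substitutions.
Total: 3 + 3 = 6.

6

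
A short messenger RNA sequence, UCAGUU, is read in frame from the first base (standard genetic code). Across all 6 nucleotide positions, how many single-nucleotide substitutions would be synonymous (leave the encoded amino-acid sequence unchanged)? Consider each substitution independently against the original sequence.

6

Codon 1 (UCA, Ser): 3 synonymous substitutions.
Codon 2 (GUU, Val): 3 synonymous substitutions.
Total: 3 + 3 = 6.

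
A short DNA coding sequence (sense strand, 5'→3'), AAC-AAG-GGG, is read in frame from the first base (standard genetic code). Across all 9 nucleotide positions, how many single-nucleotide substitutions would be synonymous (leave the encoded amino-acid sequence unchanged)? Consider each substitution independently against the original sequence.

5

Codon 1 (AAC, Asn): 1 synonymous substitution.
Codon 2 (AAG, Lys): 1 synonymous substitution.
Codon 3 (GGG, Gly): 3 synonymous substitutions.
Total: 1 + 1 + 3 = 5.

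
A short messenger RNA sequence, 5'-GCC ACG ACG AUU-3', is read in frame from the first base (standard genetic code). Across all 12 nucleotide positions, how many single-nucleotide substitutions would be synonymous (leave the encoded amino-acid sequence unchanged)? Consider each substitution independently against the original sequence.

Codon 1 (GCC, Ala): 3 synonymous substitutions.
Codon 2 (ACG, Thr): 3 synonymous substitutions.
Codon 3 (ACG, Thr): 3 synonymous substitutions.
Codon 4 (AUU, Ile): 2 synonymous substitutions.
Total: 3 + 3 + 3 + 2 = 11.

11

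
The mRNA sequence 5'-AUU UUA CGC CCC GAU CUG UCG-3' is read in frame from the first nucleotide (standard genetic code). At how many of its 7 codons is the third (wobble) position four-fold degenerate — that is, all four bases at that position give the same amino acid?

4

Codon 1 AUU (Ile): third position 3-fold.
Codon 2 UUA (Leu): third position 2-fold.
Codon 3 CGC (Arg): third position 4-fold.
Codon 4 CCC (Pro): third position 4-fold.
Codon 5 GAU (Asp): third position 2-fold.
Codon 6 CUG (Leu): third position 4-fold.
Codon 7 UCG (Ser): third position 4-fold.
Four-fold degenerate third positions: 4.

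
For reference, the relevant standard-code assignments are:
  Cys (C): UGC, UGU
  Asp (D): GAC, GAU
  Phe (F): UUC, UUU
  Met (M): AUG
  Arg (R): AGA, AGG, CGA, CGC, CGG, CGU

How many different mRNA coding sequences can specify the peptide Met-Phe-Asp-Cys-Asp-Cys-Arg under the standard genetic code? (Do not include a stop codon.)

Met: 1 codon.
Phe: 2 codons.
Asp: 2 codons.
Cys: 2 codons.
Asp: 2 codons.
Cys: 2 codons.
Arg: 6 codons.
1 × 2 × 2 × 2 × 2 × 2 × 6 = 192.

192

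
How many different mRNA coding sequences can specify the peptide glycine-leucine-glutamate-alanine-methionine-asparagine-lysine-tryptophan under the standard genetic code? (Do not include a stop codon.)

Gly: 4 codons.
Leu: 6 codons.
Glu: 2 codons.
Ala: 4 codons.
Met: 1 codon.
Asn: 2 codons.
Lys: 2 codons.
Trp: 1 codon.
4 × 6 × 2 × 4 × 1 × 2 × 2 × 1 = 768.

768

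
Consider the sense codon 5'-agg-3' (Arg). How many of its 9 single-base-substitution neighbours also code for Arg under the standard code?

2

Position 1: CGG → 1 synonymous.
Position 2: none → 0 synonymous.
Position 3: AGA → 1 synonymous.
Total: 1 + 0 + 1 = 2.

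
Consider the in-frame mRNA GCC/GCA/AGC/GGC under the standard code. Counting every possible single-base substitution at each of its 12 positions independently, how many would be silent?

Codon 1 (GCC, Ala): 3 synonymous substitutions.
Codon 2 (GCA, Ala): 3 synonymous substitutions.
Codon 3 (AGC, Ser): 1 synonymous substitution.
Codon 4 (GGC, Gly): 3 synonymous substitutions.
Total: 3 + 3 + 1 + 3 = 10.

10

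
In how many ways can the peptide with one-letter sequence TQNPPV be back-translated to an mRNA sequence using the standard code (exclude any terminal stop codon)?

Thr: 4 codons.
Gln: 2 codons.
Asn: 2 codons.
Pro: 4 codons.
Pro: 4 codons.
Val: 4 codons.
4 × 2 × 2 × 4 × 4 × 4 = 1024.

1024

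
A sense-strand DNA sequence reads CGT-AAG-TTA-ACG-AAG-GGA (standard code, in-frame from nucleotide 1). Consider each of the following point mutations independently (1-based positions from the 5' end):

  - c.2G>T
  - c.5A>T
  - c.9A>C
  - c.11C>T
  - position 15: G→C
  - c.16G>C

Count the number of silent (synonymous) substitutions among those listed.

Codon 1: CGT (Arg) → CTT (Leu) — missense.
Codon 2: AAG (Lys) → ATG (Met) — missense.
Codon 3: TTA (Leu) → TTC (Phe) — missense.
Codon 4: ACG (Thr) → ATG (Met) — missense.
Codon 5: AAG (Lys) → AAC (Asn) — missense.
Codon 6: GGA (Gly) → CGA (Arg) — missense.
Synonymous: 0 of 6.

0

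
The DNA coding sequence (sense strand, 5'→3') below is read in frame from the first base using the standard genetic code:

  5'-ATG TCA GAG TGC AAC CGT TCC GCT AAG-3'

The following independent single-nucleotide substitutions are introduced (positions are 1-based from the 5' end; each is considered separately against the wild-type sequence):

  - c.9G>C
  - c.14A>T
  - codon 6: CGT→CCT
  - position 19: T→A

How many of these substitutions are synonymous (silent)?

0

Codon 3: GAG (Glu) → GAC (Asp) — missense.
Codon 5: AAC (Asn) → ATC (Ile) — missense.
Codon 6: CGT (Arg) → CCT (Pro) — missense.
Codon 7: TCC (Ser) → ACC (Thr) — missense.
Synonymous: 0 of 4.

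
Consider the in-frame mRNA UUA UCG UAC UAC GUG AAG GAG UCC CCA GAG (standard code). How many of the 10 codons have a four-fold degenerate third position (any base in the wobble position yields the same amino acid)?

Codon 1 UUA (Leu): third position 2-fold.
Codon 2 UCG (Ser): third position 4-fold.
Codon 3 UAC (Tyr): third position 2-fold.
Codon 4 UAC (Tyr): third position 2-fold.
Codon 5 GUG (Val): third position 4-fold.
Codon 6 AAG (Lys): third position 2-fold.
Codon 7 GAG (Glu): third position 2-fold.
Codon 8 UCC (Ser): third position 4-fold.
Codon 9 CCA (Pro): third position 4-fold.
Codon 10 GAG (Glu): third position 2-fold.
Four-fold degenerate third positions: 4.

4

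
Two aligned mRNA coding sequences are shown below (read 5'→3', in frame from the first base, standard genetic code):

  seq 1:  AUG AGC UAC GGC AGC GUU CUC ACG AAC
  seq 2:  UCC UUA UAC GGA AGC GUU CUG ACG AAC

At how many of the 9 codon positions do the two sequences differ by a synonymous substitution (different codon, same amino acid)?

Codon 1: AUG Met / UCC Ser — nonsynonymous.
Codon 2: AGC Ser / UUA Leu — nonsynonymous.
Codon 3: UAC Tyr / UAC Tyr — identical.
Codon 4: GGC Gly / GGA Gly — synonymous.
Codon 5: AGC Ser / AGC Ser — identical.
Codon 6: GUU Val / GUU Val — identical.
Codon 7: CUC Leu / CUG Leu — synonymous.
Codon 8: ACG Thr / ACG Thr — identical.
Codon 9: AAC Asn / AAC Asn — identical.
Synonymous differences: 2.

2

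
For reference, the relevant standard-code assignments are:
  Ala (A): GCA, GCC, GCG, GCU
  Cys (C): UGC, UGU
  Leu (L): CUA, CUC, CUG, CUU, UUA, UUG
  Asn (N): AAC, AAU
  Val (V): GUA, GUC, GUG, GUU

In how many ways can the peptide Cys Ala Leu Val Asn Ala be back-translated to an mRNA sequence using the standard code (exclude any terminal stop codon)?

Cys: 2 codons.
Ala: 4 codons.
Leu: 6 codons.
Val: 4 codons.
Asn: 2 codons.
Ala: 4 codons.
2 × 4 × 6 × 4 × 2 × 4 = 1536.

1536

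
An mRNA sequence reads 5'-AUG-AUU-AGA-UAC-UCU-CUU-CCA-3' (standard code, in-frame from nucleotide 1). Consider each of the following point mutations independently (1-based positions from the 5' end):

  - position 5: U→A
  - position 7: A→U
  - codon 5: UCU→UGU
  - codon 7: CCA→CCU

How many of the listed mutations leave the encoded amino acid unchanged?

1

Codon 2: AUU (Ile) → AAU (Asn) — missense.
Codon 3: AGA (Arg) → UGA (Stop) — nonsense.
Codon 5: UCU (Ser) → UGU (Cys) — missense.
Codon 7: CCA (Pro) → CCU (Pro) — synonymous.
Synonymous: 1 of 4.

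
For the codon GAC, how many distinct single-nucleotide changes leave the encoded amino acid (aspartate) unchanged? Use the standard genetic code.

Position 1: none → 0 synonymous.
Position 2: none → 0 synonymous.
Position 3: GAT → 1 synonymous.
Total: 0 + 0 + 1 = 1.

1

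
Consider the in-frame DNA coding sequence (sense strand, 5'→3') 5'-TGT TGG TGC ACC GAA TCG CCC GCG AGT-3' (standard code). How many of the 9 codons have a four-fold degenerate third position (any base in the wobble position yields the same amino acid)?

Codon 1 TGT (Cys): third position 2-fold.
Codon 2 TGG (Trp): third position 1-fold.
Codon 3 TGC (Cys): third position 2-fold.
Codon 4 ACC (Thr): third position 4-fold.
Codon 5 GAA (Glu): third position 2-fold.
Codon 6 TCG (Ser): third position 4-fold.
Codon 7 CCC (Pro): third position 4-fold.
Codon 8 GCG (Ala): third position 4-fold.
Codon 9 AGT (Ser): third position 2-fold.
Four-fold degenerate third positions: 4.

4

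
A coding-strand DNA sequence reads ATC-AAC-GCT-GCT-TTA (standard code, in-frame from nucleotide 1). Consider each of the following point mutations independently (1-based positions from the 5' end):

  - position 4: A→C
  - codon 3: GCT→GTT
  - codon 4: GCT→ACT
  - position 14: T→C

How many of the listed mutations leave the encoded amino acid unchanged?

0

Codon 2: AAC (Asn) → CAC (His) — missense.
Codon 3: GCT (Ala) → GTT (Val) — missense.
Codon 4: GCT (Ala) → ACT (Thr) — missense.
Codon 5: TTA (Leu) → TCA (Ser) — missense.
Synonymous: 0 of 4.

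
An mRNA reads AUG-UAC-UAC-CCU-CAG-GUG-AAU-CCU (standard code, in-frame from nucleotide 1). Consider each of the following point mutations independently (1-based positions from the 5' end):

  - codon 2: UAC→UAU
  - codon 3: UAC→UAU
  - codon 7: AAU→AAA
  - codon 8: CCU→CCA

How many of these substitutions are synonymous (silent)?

3

Codon 2: UAC (Tyr) → UAU (Tyr) — synonymous.
Codon 3: UAC (Tyr) → UAU (Tyr) — synonymous.
Codon 7: AAU (Asn) → AAA (Lys) — missense.
Codon 8: CCU (Pro) → CCA (Pro) — synonymous.
Synonymous: 3 of 4.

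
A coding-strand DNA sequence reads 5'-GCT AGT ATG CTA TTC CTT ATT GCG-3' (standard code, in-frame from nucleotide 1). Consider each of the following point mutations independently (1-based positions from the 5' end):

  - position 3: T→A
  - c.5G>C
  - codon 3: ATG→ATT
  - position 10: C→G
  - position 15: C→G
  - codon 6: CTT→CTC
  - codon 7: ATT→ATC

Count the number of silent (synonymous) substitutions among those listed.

3

Codon 1: GCT (Ala) → GCA (Ala) — synonymous.
Codon 2: AGT (Ser) → ACT (Thr) — missense.
Codon 3: ATG (Met) → ATT (Ile) — missense.
Codon 4: CTA (Leu) → GTA (Val) — missense.
Codon 5: TTC (Phe) → TTG (Leu) — missense.
Codon 6: CTT (Leu) → CTC (Leu) — synonymous.
Codon 7: ATT (Ile) → ATC (Ile) — synonymous.
Synonymous: 3 of 7.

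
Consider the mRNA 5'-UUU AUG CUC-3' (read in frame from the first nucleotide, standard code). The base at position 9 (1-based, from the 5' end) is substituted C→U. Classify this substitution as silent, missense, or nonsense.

Position 9 falls in codon 3: CUC → Leu.
After the substitution the codon is CUU → Leu.
Both encode Leu, so the change is synonymous.

silent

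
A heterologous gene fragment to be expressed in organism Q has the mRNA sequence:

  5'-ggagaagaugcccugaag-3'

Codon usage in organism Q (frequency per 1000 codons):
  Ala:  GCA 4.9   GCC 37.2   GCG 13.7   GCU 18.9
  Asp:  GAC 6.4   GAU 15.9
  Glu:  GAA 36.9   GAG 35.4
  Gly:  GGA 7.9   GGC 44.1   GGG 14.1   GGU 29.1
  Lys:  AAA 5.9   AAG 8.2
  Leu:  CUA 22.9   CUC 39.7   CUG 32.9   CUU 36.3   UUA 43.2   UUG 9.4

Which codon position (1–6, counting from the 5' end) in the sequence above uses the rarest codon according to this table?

1

Codon 1 GGA (Gly): 7.9 per 1000.
Codon 2 GAA (Glu): 36.9 per 1000.
Codon 3 GAU (Asp): 15.9 per 1000.
Codon 4 GCC (Ala): 37.2 per 1000.
Codon 5 CUG (Leu): 32.9 per 1000.
Codon 6 AAG (Lys): 8.2 per 1000.
Lowest frequency is 7.9 at codon 1.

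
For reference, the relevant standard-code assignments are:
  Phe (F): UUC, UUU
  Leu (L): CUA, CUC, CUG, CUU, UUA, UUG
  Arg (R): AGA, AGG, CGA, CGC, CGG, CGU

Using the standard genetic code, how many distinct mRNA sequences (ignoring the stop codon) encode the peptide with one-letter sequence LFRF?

144

Leu: 6 codons.
Phe: 2 codons.
Arg: 6 codons.
Phe: 2 codons.
6 × 2 × 6 × 2 = 144.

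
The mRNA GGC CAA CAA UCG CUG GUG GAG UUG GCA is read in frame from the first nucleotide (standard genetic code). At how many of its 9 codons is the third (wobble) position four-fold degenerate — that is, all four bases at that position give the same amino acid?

5

Codon 1 GGC (Gly): third position 4-fold.
Codon 2 CAA (Gln): third position 2-fold.
Codon 3 CAA (Gln): third position 2-fold.
Codon 4 UCG (Ser): third position 4-fold.
Codon 5 CUG (Leu): third position 4-fold.
Codon 6 GUG (Val): third position 4-fold.
Codon 7 GAG (Glu): third position 2-fold.
Codon 8 UUG (Leu): third position 2-fold.
Codon 9 GCA (Ala): third position 4-fold.
Four-fold degenerate third positions: 5.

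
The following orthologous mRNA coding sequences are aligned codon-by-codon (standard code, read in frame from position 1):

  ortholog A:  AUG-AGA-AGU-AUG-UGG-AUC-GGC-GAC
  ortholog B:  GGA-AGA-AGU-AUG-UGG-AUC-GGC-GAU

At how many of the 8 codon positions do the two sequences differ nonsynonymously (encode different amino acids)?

Codon 1: AUG Met / GGA Gly — nonsynonymous.
Codon 2: AGA Arg / AGA Arg — identical.
Codon 3: AGU Ser / AGU Ser — identical.
Codon 4: AUG Met / AUG Met — identical.
Codon 5: UGG Trp / UGG Trp — identical.
Codon 6: AUC Ile / AUC Ile — identical.
Codon 7: GGC Gly / GGC Gly — identical.
Codon 8: GAC Asp / GAU Asp — synonymous.
Nonsynonymous differences: 1.

1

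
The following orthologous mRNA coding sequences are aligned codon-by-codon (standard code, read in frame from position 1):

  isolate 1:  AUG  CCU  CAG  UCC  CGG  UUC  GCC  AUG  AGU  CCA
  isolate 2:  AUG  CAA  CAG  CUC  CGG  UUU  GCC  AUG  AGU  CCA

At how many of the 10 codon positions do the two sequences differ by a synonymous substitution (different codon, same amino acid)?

Codon 1: AUG Met / AUG Met — identical.
Codon 2: CCU Pro / CAA Gln — nonsynonymous.
Codon 3: CAG Gln / CAG Gln — identical.
Codon 4: UCC Ser / CUC Leu — nonsynonymous.
Codon 5: CGG Arg / CGG Arg — identical.
Codon 6: UUC Phe / UUU Phe — synonymous.
Codon 7: GCC Ala / GCC Ala — identical.
Codon 8: AUG Met / AUG Met — identical.
Codon 9: AGU Ser / AGU Ser — identical.
Codon 10: CCA Pro / CCA Pro — identical.
Synonymous differences: 1.

1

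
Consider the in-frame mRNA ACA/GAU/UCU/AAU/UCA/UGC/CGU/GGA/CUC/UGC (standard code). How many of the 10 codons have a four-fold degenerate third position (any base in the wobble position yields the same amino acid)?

Codon 1 ACA (Thr): third position 4-fold.
Codon 2 GAU (Asp): third position 2-fold.
Codon 3 UCU (Ser): third position 4-fold.
Codon 4 AAU (Asn): third position 2-fold.
Codon 5 UCA (Ser): third position 4-fold.
Codon 6 UGC (Cys): third position 2-fold.
Codon 7 CGU (Arg): third position 4-fold.
Codon 8 GGA (Gly): third position 4-fold.
Codon 9 CUC (Leu): third position 4-fold.
Codon 10 UGC (Cys): third position 2-fold.
Four-fold degenerate third positions: 6.

6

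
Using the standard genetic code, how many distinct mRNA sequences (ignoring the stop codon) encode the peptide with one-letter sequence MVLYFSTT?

9216

Met: 1 codon.
Val: 4 codons.
Leu: 6 codons.
Tyr: 2 codons.
Phe: 2 codons.
Ser: 6 codons.
Thr: 4 codons.
Thr: 4 codons.
1 × 4 × 6 × 2 × 2 × 6 × 4 × 4 = 9216.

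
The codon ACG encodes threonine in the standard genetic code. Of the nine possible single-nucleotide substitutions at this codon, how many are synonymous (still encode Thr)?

Position 1: none → 0 synonymous.
Position 2: none → 0 synonymous.
Position 3: ACU, ACC, ACA → 3 synonymous.
Total: 0 + 0 + 3 = 3.

3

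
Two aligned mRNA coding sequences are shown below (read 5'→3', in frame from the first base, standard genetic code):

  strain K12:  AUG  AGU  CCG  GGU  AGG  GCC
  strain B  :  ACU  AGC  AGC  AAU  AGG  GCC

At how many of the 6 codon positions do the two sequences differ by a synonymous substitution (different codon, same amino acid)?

Codon 1: AUG Met / ACU Thr — nonsynonymous.
Codon 2: AGU Ser / AGC Ser — synonymous.
Codon 3: CCG Pro / AGC Ser — nonsynonymous.
Codon 4: GGU Gly / AAU Asn — nonsynonymous.
Codon 5: AGG Arg / AGG Arg — identical.
Codon 6: GCC Ala / GCC Ala — identical.
Synonymous differences: 1.

1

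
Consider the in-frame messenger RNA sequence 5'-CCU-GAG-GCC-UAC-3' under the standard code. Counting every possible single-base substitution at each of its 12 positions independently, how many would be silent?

Codon 1 (CCU, Pro): 3 synonymous substitutions.
Codon 2 (GAG, Glu): 1 synonymous substitution.
Codon 3 (GCC, Ala): 3 synonymous substitutions.
Codon 4 (UAC, Tyr): 1 synonymous substitution.
Total: 3 + 1 + 3 + 1 = 8.

8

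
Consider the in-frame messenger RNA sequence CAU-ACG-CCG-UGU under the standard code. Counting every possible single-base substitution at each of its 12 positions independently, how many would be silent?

Codon 1 (CAU, His): 1 synonymous substitution.
Codon 2 (ACG, Thr): 3 synonymous substitutions.
Codon 3 (CCG, Pro): 3 synonymous substitutions.
Codon 4 (UGU, Cys): 1 synonymous substitution.
Total: 1 + 3 + 3 + 1 = 8.

8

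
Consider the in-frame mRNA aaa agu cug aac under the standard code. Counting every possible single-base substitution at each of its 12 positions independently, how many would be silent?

7

Codon 1 (AAA, Lys): 1 synonymous substitution.
Codon 2 (AGU, Ser): 1 synonymous substitution.
Codon 3 (CUG, Leu): 4 synonymous substitutions.
Codon 4 (AAC, Asn): 1 synonymous substitution.
Total: 1 + 1 + 4 + 1 = 7.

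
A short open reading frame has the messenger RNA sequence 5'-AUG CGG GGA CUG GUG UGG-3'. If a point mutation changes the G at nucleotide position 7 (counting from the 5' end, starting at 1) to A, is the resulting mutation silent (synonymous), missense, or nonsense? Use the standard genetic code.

Position 7 falls in codon 3: GGA → Gly.
After the substitution the codon is AGA → Arg.
Gly ≠ Arg, so this is a missense mutation.

missense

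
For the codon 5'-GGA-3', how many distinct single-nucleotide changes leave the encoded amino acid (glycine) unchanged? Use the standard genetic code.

3

Position 1: none → 0 synonymous.
Position 2: none → 0 synonymous.
Position 3: GGU, GGC, GGG → 3 synonymous.
Total: 0 + 0 + 3 = 3.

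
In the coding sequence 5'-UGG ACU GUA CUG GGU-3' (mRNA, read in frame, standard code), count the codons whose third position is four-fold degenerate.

4

Codon 1 UGG (Trp): third position 1-fold.
Codon 2 ACU (Thr): third position 4-fold.
Codon 3 GUA (Val): third position 4-fold.
Codon 4 CUG (Leu): third position 4-fold.
Codon 5 GGU (Gly): third position 4-fold.
Four-fold degenerate third positions: 4.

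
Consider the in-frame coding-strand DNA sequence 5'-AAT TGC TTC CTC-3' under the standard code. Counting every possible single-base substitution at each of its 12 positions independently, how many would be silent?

Codon 1 (AAT, Asn): 1 synonymous substitution.
Codon 2 (TGC, Cys): 1 synonymous substitution.
Codon 3 (TTC, Phe): 1 synonymous substitution.
Codon 4 (CTC, Leu): 3 synonymous substitutions.
Total: 1 + 1 + 1 + 3 = 6.

6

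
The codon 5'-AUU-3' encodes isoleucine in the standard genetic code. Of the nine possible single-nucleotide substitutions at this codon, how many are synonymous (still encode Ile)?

Position 1: none → 0 synonymous.
Position 2: none → 0 synonymous.
Position 3: AUC, AUA → 2 synonymous.
Total: 0 + 0 + 2 = 2.

2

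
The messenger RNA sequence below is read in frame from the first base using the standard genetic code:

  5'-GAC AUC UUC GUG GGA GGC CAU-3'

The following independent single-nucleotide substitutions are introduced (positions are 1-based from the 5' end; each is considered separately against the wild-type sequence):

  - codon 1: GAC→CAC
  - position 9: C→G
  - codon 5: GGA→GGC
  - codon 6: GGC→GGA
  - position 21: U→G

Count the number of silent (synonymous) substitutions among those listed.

Codon 1: GAC (Asp) → CAC (His) — missense.
Codon 3: UUC (Phe) → UUG (Leu) — missense.
Codon 5: GGA (Gly) → GGC (Gly) — synonymous.
Codon 6: GGC (Gly) → GGA (Gly) — synonymous.
Codon 7: CAU (His) → CAG (Gln) — missense.
Synonymous: 2 of 5.

2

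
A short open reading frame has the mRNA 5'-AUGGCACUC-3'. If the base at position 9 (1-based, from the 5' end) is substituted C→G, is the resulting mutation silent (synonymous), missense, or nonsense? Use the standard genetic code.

Position 9 falls in codon 3: CUC → Leu.
After the substitution the codon is CUG → Leu.
Both encode Leu, so the change is synonymous.

silent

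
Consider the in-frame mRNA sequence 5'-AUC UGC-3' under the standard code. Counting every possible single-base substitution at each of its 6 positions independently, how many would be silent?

Codon 1 (AUC, Ile): 2 synonymous substitutions.
Codon 2 (UGC, Cys): 1 synonymous substitution.
Total: 2 + 1 = 3.

3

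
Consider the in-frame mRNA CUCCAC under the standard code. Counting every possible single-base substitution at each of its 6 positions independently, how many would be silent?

4

Codon 1 (CUC, Leu): 3 synonymous substitutions.
Codon 2 (CAC, His): 1 synonymous substitution.
Total: 3 + 1 = 4.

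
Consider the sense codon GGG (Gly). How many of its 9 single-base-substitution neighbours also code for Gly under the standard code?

Position 1: none → 0 synonymous.
Position 2: none → 0 synonymous.
Position 3: GGT, GGC, GGA → 3 synonymous.
Total: 0 + 0 + 3 = 3.

3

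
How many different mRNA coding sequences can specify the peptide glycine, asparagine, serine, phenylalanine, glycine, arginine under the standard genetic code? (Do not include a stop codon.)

Gly: 4 codons.
Asn: 2 codons.
Ser: 6 codons.
Phe: 2 codons.
Gly: 4 codons.
Arg: 6 codons.
4 × 2 × 6 × 2 × 4 × 6 = 2304.

2304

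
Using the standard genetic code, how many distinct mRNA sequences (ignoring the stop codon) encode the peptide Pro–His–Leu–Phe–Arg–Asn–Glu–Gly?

Pro: 4 codons.
His: 2 codons.
Leu: 6 codons.
Phe: 2 codons.
Arg: 6 codons.
Asn: 2 codons.
Glu: 2 codons.
Gly: 4 codons.
4 × 2 × 6 × 2 × 6 × 2 × 2 × 4 = 9216.

9216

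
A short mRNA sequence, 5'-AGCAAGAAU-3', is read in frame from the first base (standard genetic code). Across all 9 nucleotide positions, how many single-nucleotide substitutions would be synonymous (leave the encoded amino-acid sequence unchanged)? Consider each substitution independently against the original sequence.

3

Codon 1 (AGC, Ser): 1 synonymous substitution.
Codon 2 (AAG, Lys): 1 synonymous substitution.
Codon 3 (AAU, Asn): 1 synonymous substitution.
Total: 1 + 1 + 1 = 3.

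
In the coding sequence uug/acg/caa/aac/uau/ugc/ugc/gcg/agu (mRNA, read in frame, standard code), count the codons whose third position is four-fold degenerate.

2

Codon 1 UUG (Leu): third position 2-fold.
Codon 2 ACG (Thr): third position 4-fold.
Codon 3 CAA (Gln): third position 2-fold.
Codon 4 AAC (Asn): third position 2-fold.
Codon 5 UAU (Tyr): third position 2-fold.
Codon 6 UGC (Cys): third position 2-fold.
Codon 7 UGC (Cys): third position 2-fold.
Codon 8 GCG (Ala): third position 4-fold.
Codon 9 AGU (Ser): third position 2-fold.
Four-fold degenerate third positions: 2.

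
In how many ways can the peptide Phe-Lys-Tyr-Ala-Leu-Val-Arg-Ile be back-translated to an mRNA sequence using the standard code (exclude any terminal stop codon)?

Phe: 2 codons.
Lys: 2 codons.
Tyr: 2 codons.
Ala: 4 codons.
Leu: 6 codons.
Val: 4 codons.
Arg: 6 codons.
Ile: 3 codons.
2 × 2 × 2 × 4 × 6 × 4 × 6 × 3 = 13824.

13824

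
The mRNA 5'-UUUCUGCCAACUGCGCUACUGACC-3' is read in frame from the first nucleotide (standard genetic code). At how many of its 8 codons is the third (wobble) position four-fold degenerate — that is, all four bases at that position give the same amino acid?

7

Codon 1 UUU (Phe): third position 2-fold.
Codon 2 CUG (Leu): third position 4-fold.
Codon 3 CCA (Pro): third position 4-fold.
Codon 4 ACU (Thr): third position 4-fold.
Codon 5 GCG (Ala): third position 4-fold.
Codon 6 CUA (Leu): third position 4-fold.
Codon 7 CUG (Leu): third position 4-fold.
Codon 8 ACC (Thr): third position 4-fold.
Four-fold degenerate third positions: 7.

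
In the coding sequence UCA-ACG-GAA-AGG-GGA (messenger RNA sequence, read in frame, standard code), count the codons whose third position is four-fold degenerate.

3

Codon 1 UCA (Ser): third position 4-fold.
Codon 2 ACG (Thr): third position 4-fold.
Codon 3 GAA (Glu): third position 2-fold.
Codon 4 AGG (Arg): third position 2-fold.
Codon 5 GGA (Gly): third position 4-fold.
Four-fold degenerate third positions: 3.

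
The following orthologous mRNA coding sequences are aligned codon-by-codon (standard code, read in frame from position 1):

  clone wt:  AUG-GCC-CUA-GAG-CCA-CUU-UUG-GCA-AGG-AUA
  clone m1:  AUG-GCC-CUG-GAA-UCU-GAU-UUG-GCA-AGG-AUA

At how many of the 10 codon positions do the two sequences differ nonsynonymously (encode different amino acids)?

Codon 1: AUG Met / AUG Met — identical.
Codon 2: GCC Ala / GCC Ala — identical.
Codon 3: CUA Leu / CUG Leu — synonymous.
Codon 4: GAG Glu / GAA Glu — synonymous.
Codon 5: CCA Pro / UCU Ser — nonsynonymous.
Codon 6: CUU Leu / GAU Asp — nonsynonymous.
Codon 7: UUG Leu / UUG Leu — identical.
Codon 8: GCA Ala / GCA Ala — identical.
Codon 9: AGG Arg / AGG Arg — identical.
Codon 10: AUA Ile / AUA Ile — identical.
Nonsynonymous differences: 2.

2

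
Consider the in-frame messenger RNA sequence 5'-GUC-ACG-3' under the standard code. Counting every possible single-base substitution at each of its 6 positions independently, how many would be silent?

Codon 1 (GUC, Val): 3 synonymous substitutions.
Codon 2 (ACG, Thr): 3 synonymous substitutions.
Total: 3 + 3 = 6.

6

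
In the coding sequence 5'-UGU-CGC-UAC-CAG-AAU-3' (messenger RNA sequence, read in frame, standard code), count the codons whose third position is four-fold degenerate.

1

Codon 1 UGU (Cys): third position 2-fold.
Codon 2 CGC (Arg): third position 4-fold.
Codon 3 UAC (Tyr): third position 2-fold.
Codon 4 CAG (Gln): third position 2-fold.
Codon 5 AAU (Asn): third position 2-fold.
Four-fold degenerate third positions: 1.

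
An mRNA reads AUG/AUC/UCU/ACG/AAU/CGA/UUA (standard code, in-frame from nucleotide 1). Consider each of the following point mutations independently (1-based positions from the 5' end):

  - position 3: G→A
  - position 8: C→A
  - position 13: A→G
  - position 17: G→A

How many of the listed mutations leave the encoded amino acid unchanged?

0

Codon 1: AUG (Met) → AUA (Ile) — missense.
Codon 3: UCU (Ser) → UAU (Tyr) — missense.
Codon 5: AAU (Asn) → GAU (Asp) — missense.
Codon 6: CGA (Arg) → CAA (Gln) — missense.
Synonymous: 0 of 4.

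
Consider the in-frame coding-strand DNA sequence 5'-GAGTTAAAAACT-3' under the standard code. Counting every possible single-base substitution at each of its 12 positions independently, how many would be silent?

Codon 1 (GAG, Glu): 1 synonymous substitution.
Codon 2 (TTA, Leu): 2 synonymous substitutions.
Codon 3 (AAA, Lys): 1 synonymous substitution.
Codon 4 (ACT, Thr): 3 synonymous substitutions.
Total: 1 + 2 + 1 + 3 = 7.

7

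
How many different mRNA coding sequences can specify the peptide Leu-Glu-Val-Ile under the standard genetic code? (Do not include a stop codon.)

Leu: 6 codons.
Glu: 2 codons.
Val: 4 codons.
Ile: 3 codons.
6 × 2 × 4 × 3 = 144.

144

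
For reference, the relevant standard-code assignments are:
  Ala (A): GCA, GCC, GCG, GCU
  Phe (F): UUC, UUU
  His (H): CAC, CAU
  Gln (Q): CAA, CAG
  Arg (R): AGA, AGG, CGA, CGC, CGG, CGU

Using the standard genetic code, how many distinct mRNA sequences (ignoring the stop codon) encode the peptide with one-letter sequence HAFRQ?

192

His: 2 codons.
Ala: 4 codons.
Phe: 2 codons.
Arg: 6 codons.
Gln: 2 codons.
2 × 4 × 2 × 6 × 2 = 192.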